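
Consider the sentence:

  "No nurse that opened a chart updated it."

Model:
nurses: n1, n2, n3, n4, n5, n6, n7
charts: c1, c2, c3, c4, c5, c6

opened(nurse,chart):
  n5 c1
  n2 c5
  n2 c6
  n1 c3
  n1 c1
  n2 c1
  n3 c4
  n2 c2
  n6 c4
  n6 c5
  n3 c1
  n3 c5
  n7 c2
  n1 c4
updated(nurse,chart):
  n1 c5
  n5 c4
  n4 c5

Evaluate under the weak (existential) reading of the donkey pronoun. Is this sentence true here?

"it" takes "a chart" as antecedent — a donkey pronoun bound across the clause boundary.
Truth condition: for no (n,c) with opened(n,c) does updated(n,c) hold.
Restrictor pairs — does the scope hold? (n1,c1):fails  (n1,c3):fails  (n1,c4):fails  (n2,c1):fails  (n2,c2):fails  (n2,c5):fails  (n2,c6):fails  (n3,c1):fails  (n3,c4):fails  (n3,c5):fails  (n5,c1):fails  (n6,c4):fails  (n6,c5):fails  (n7,c2):fails
Scope holds for no restrictor pair, so the sentence is true.

True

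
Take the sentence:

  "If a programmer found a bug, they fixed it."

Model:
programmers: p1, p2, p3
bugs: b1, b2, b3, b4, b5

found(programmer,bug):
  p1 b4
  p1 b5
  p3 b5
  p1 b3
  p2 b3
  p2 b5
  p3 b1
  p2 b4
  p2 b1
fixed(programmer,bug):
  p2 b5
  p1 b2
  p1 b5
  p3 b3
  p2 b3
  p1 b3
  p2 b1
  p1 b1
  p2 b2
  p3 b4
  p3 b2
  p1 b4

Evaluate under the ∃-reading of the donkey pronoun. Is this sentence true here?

"it" takes "a bug" as antecedent — a donkey pronoun bound across the clause boundary.
Weak reading: every programmer p with some found-bug has at least one found-bug b such that fixed(p,b).
Per programmer: p1:✓  p2:✓  p3:✗
p3 has no witness among its found-bugs.

False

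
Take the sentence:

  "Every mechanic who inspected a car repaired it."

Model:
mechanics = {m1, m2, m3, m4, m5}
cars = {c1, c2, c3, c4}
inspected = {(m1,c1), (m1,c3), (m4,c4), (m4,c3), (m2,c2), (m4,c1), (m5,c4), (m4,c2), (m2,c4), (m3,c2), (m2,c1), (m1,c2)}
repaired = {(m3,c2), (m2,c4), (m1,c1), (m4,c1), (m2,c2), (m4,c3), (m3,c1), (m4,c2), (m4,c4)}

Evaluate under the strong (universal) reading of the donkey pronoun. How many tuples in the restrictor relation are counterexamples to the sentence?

"it" takes "a car" as antecedent — a donkey pronoun bound across the clause boundary.
Strong reading: for every (m,c) with inspected(m,c), repaired(m,c).
Restrictor pairs: (m1,c1) ✓  (m1,c2) ✗  (m1,c3) ✗  (m2,c1) ✗  (m2,c2) ✓  (m2,c4) ✓  (m3,c2) ✓  (m4,c1) ✓  (m4,c2) ✓  (m4,c3) ✓  (m4,c4) ✓  (m5,c4) ✗
Counterexamples (restrictor pairs failing the scope): 4.

4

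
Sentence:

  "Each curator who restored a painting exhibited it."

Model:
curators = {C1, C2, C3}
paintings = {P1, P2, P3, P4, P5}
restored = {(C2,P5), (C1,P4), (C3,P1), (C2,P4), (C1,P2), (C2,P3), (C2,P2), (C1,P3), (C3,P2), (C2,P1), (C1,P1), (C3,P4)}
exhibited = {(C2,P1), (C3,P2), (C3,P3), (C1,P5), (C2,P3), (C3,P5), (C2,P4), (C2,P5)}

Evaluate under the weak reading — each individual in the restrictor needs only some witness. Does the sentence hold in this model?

"it" takes "a painting" as antecedent — a donkey pronoun bound across the clause boundary.
Weak reading: every curator c with some restored-painting has at least one restored-painting p such that exhibited(c,p).
Per curator: C1:✗  C2:✓  C3:✓
C1 has no witness among its restored-paintings.

False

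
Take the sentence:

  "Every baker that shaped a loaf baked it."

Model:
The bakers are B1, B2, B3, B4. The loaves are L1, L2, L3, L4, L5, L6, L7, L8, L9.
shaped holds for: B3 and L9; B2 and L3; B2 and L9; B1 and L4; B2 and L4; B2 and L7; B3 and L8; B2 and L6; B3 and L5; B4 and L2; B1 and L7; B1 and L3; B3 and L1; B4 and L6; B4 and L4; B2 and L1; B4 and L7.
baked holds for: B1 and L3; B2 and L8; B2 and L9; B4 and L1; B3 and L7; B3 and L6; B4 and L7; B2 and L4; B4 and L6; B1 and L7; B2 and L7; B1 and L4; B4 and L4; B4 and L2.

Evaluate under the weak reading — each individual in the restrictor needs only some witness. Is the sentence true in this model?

False

"it" takes "a loaf" as antecedent — a donkey pronoun bound across the clause boundary.
Weak reading: every baker b with some shaped-loaf has at least one shaped-loaf l such that baked(b,l).
Per baker: B1:✓  B2:✓  B3:✗  B4:✓
B3 has no witness among its shaped-loaves.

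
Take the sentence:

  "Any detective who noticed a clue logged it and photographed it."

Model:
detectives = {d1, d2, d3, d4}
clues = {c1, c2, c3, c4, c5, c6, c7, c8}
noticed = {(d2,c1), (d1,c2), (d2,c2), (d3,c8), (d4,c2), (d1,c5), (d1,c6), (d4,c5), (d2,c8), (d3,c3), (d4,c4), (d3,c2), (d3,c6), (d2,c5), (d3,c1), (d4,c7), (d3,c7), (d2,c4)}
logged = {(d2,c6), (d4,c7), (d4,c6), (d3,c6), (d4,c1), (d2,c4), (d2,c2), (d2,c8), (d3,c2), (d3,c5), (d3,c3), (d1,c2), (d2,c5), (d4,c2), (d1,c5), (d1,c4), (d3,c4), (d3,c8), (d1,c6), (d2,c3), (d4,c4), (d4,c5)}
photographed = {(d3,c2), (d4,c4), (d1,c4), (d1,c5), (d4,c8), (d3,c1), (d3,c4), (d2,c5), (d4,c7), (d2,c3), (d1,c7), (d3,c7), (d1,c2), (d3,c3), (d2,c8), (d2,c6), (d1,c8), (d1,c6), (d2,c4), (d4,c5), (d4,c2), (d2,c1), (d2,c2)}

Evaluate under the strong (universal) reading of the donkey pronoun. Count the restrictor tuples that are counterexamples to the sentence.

"it" takes "a clue" as antecedent — a donkey pronoun bound across the clause boundary.
Strong reading: for every (d,c) with noticed(d,c), logged(d,c) ∧ photographed(d,c).
Restrictor pairs: (d1,c2) ✓  (d1,c5) ✓  (d1,c6) ✓  (d2,c1) ✗  (d2,c2) ✓  (d2,c4) ✓  (d2,c5) ✓  (d2,c8) ✓  (d3,c1) ✗  (d3,c2) ✓  (d3,c3) ✓  (d3,c6) ✗  (d3,c7) ✗  (d3,c8) ✗  (d4,c2) ✓  (d4,c4) ✓  (d4,c5) ✓  (d4,c7) ✓
Counterexamples (restrictor pairs failing the scope): 5.

5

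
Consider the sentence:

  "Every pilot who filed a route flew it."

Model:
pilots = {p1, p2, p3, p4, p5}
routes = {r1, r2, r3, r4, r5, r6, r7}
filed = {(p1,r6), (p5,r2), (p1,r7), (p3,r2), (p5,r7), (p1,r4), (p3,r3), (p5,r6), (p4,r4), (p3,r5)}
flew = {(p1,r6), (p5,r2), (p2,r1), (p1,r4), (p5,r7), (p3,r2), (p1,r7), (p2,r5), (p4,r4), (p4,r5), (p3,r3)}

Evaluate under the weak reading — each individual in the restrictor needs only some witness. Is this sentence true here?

"it" takes "a route" as antecedent — a donkey pronoun bound across the clause boundary.
Weak reading: every pilot p with some filed-route has at least one filed-route r such that flew(p,r).
Per pilot: p1:✓  p3:✓  p4:✓  p5:✓
Every pilot in the restrictor has a witness.

True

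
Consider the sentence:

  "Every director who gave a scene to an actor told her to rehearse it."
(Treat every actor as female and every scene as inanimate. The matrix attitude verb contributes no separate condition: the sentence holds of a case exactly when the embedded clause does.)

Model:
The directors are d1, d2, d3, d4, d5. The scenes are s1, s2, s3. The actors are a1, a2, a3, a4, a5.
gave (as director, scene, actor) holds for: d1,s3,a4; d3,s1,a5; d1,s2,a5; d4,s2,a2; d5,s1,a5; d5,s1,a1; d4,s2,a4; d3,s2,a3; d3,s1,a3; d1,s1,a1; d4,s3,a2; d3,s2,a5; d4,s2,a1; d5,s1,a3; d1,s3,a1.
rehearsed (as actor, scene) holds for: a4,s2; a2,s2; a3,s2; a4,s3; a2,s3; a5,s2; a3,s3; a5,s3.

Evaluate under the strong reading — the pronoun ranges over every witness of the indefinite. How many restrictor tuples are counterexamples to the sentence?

8

"her" takes "an actor" as antecedent and "it" takes "a scene"; both are donkey pronouns co-varying with the restrictor.
Strong reading: for every (d,s,a) with gave(d,s,a), rehearsed(a,s).
Restrictor triples: (d1,s1,a1)→rehearsed(a1,s1) ✗  (d1,s2,a5)→rehearsed(a5,s2) ✓  (d1,s3,a1)→rehearsed(a1,s3) ✗  (d1,s3,a4)→rehearsed(a4,s3) ✓  (d3,s1,a3)→rehearsed(a3,s1) ✗  (d3,s1,a5)→rehearsed(a5,s1) ✗  (d3,s2,a3)→rehearsed(a3,s2) ✓  (d3,s2,a5)→rehearsed(a5,s2) ✓  (d4,s2,a1)→rehearsed(a1,s2) ✗  (d4,s2,a2)→rehearsed(a2,s2) ✓  (d4,s2,a4)→rehearsed(a4,s2) ✓  (d4,s3,a2)→rehearsed(a2,s3) ✓  (d5,s1,a1)→rehearsed(a1,s1) ✗  (d5,s1,a3)→rehearsed(a3,s1) ✗  (d5,s1,a5)→rehearsed(a5,s1) ✗
Counterexamples (restrictor triples failing the scope): 8.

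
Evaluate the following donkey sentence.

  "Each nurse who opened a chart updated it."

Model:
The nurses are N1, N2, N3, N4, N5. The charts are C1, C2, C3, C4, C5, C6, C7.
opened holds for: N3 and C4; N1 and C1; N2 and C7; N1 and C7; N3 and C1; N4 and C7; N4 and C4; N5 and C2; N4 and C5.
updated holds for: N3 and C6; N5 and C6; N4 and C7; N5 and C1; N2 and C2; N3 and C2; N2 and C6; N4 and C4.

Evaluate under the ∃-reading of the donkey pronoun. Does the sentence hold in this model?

False

"it" takes "a chart" as antecedent — a donkey pronoun bound across the clause boundary.
Weak reading: every nurse n with some opened-chart has at least one opened-chart c such that updated(n,c).
Per nurse: N1:✗  N2:✗  N3:✗  N4:✓  N5:✗
N1 has no witness among its opened-charts.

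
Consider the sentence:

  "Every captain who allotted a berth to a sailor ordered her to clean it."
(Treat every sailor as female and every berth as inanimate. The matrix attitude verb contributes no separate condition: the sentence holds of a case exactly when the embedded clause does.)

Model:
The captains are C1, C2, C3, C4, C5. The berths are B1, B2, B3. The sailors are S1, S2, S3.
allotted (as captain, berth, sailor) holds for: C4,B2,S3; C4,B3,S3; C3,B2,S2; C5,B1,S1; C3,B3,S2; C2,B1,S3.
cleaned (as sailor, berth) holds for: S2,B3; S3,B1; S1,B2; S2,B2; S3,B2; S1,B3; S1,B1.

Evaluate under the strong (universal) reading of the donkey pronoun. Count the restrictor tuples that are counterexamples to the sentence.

1

"her" takes "a sailor" as antecedent and "it" takes "a berth"; both are donkey pronouns co-varying with the restrictor.
Strong reading: for every (c,b,s) with allotted(c,b,s), cleaned(s,b).
Restrictor triples: (C2,B1,S3)→cleaned(S3,B1) ✓  (C3,B2,S2)→cleaned(S2,B2) ✓  (C3,B3,S2)→cleaned(S2,B3) ✓  (C4,B2,S3)→cleaned(S3,B2) ✓  (C4,B3,S3)→cleaned(S3,B3) ✗  (C5,B1,S1)→cleaned(S1,B1) ✓
Counterexamples (restrictor triples failing the scope): 1.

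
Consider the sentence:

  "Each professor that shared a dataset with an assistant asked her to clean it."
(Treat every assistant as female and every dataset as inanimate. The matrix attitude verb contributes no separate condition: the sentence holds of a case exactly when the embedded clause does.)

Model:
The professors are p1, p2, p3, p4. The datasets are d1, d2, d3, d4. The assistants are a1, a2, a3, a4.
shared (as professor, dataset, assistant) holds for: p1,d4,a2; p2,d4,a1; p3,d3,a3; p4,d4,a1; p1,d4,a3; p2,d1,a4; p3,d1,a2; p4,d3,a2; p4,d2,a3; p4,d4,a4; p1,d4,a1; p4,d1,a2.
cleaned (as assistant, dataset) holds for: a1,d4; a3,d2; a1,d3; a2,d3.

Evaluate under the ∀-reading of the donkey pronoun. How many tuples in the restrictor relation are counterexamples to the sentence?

"her" takes "an assistant" as antecedent and "it" takes "a dataset"; both are donkey pronouns co-varying with the restrictor.
Strong reading: for every (p,d,a) with shared(p,d,a), cleaned(a,d).
Restrictor triples: (p1,d4,a1)→cleaned(a1,d4) ✓  (p1,d4,a2)→cleaned(a2,d4) ✗  (p1,d4,a3)→cleaned(a3,d4) ✗  (p2,d1,a4)→cleaned(a4,d1) ✗  (p2,d4,a1)→cleaned(a1,d4) ✓  (p3,d1,a2)→cleaned(a2,d1) ✗  (p3,d3,a3)→cleaned(a3,d3) ✗  (p4,d1,a2)→cleaned(a2,d1) ✗  (p4,d2,a3)→cleaned(a3,d2) ✓  (p4,d3,a2)→cleaned(a2,d3) ✓  (p4,d4,a1)→cleaned(a1,d4) ✓  (p4,d4,a4)→cleaned(a4,d4) ✗
Counterexamples (restrictor triples failing the scope): 7.

7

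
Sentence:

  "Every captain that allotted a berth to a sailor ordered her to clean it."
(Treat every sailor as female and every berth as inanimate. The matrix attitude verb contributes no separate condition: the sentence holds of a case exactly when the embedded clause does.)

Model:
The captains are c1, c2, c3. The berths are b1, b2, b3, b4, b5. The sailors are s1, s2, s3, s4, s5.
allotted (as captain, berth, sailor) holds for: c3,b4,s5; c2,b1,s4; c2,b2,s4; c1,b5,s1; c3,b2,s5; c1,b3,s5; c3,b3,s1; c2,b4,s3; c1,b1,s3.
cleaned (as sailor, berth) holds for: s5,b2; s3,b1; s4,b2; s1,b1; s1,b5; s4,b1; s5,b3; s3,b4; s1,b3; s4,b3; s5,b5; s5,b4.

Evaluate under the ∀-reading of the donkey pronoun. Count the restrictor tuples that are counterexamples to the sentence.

0

"her" takes "a sailor" as antecedent and "it" takes "a berth"; both are donkey pronouns co-varying with the restrictor.
Strong reading: for every (c,b,s) with allotted(c,b,s), cleaned(s,b).
Restrictor triples: (c1,b1,s3)→cleaned(s3,b1) ✓  (c1,b3,s5)→cleaned(s5,b3) ✓  (c1,b5,s1)→cleaned(s1,b5) ✓  (c2,b1,s4)→cleaned(s4,b1) ✓  (c2,b2,s4)→cleaned(s4,b2) ✓  (c2,b4,s3)→cleaned(s3,b4) ✓  (c3,b2,s5)→cleaned(s5,b2) ✓  (c3,b3,s1)→cleaned(s1,b3) ✓  (c3,b4,s5)→cleaned(s5,b4) ✓
Counterexamples (restrictor triples failing the scope): 0.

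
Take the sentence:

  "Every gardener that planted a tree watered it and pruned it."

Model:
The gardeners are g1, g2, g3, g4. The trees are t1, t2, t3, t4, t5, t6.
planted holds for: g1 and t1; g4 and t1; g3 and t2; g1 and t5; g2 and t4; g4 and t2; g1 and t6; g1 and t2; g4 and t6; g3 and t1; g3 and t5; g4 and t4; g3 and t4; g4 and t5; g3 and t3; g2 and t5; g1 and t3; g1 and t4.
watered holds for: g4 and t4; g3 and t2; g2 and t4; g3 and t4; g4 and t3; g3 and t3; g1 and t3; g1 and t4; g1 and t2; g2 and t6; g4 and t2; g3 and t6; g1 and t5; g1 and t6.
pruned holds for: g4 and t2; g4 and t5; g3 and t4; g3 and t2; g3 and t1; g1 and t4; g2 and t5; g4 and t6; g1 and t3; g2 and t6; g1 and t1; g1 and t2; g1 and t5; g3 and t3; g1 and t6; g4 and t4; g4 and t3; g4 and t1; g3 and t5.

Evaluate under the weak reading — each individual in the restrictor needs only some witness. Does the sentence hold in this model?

"it" takes "a tree" as antecedent — a donkey pronoun bound across the clause boundary.
Weak reading: every gardener g with some planted-tree has at least one planted-tree t such that watered(g,t) ∧ pruned(g,t).
Per gardener: g1:✓  g2:✗  g3:✓  g4:✓
g2 has no witness among its planted-trees.

False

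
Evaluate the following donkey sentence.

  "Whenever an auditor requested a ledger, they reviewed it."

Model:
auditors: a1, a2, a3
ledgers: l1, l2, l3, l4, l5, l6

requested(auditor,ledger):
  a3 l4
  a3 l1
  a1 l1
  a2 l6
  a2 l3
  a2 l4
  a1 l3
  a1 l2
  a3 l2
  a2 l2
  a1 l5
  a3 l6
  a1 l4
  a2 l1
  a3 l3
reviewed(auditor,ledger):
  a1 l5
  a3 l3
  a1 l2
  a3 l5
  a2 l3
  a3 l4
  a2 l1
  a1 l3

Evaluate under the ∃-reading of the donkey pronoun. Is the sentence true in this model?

"it" takes "a ledger" as antecedent — a donkey pronoun bound across the clause boundary.
Weak reading: every auditor a with some requested-ledger has at least one requested-ledger l such that reviewed(a,l).
Per auditor: a1:✓  a2:✓  a3:✓
Every auditor in the restrictor has a witness.

True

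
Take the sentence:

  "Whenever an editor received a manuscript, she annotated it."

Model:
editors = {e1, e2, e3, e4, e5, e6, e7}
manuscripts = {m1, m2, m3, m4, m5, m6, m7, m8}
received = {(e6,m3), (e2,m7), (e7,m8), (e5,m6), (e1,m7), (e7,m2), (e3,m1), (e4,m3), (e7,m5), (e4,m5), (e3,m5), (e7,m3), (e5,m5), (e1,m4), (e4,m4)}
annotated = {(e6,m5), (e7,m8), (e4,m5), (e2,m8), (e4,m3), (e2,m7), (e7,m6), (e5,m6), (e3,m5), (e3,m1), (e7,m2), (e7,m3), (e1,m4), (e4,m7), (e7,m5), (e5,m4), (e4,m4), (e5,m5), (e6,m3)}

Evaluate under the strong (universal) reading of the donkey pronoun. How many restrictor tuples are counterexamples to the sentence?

"it" takes "a manuscript" as antecedent — a donkey pronoun bound across the clause boundary.
Strong reading: for every (e,m) with received(e,m), annotated(e,m).
Restrictor pairs: (e1,m4) ✓  (e1,m7) ✗  (e2,m7) ✓  (e3,m1) ✓  (e3,m5) ✓  (e4,m3) ✓  (e4,m4) ✓  (e4,m5) ✓  (e5,m5) ✓  (e5,m6) ✓  (e6,m3) ✓  (e7,m2) ✓  (e7,m3) ✓  (e7,m5) ✓  (e7,m8) ✓
Counterexamples (restrictor pairs failing the scope): 1.

1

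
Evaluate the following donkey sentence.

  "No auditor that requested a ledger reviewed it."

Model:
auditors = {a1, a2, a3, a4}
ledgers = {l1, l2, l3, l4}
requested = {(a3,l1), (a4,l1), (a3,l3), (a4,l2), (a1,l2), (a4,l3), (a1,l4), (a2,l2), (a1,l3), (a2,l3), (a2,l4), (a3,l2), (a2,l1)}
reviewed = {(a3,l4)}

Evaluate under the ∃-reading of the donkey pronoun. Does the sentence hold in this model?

"it" takes "a ledger" as antecedent — a donkey pronoun bound across the clause boundary.
Truth condition: for no (a,l) with requested(a,l) does reviewed(a,l) hold.
Restrictor pairs — does the scope hold? (a1,l2):fails  (a1,l3):fails  (a1,l4):fails  (a2,l1):fails  (a2,l2):fails  (a2,l3):fails  (a2,l4):fails  (a3,l1):fails  (a3,l2):fails  (a3,l3):fails  (a4,l1):fails  (a4,l2):fails  (a4,l3):fails
Scope holds for no restrictor pair, so the sentence is true.

True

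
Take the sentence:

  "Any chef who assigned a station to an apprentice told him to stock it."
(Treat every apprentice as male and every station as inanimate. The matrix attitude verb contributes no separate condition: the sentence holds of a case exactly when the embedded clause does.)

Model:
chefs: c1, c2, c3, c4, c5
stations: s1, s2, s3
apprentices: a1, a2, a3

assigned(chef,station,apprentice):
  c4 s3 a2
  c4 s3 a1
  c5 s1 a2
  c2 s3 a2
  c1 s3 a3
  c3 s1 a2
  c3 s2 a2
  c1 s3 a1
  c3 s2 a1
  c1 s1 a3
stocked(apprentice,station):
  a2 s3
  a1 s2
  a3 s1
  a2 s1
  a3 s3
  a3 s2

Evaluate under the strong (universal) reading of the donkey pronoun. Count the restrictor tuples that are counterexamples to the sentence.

"him" takes "an apprentice" as antecedent and "it" takes "a station"; both are donkey pronouns co-varying with the restrictor.
Strong reading: for every (c,s,a) with assigned(c,s,a), stocked(a,s).
Restrictor triples: (c1,s1,a3)→stocked(a3,s1) ✓  (c1,s3,a1)→stocked(a1,s3) ✗  (c1,s3,a3)→stocked(a3,s3) ✓  (c2,s3,a2)→stocked(a2,s3) ✓  (c3,s1,a2)→stocked(a2,s1) ✓  (c3,s2,a1)→stocked(a1,s2) ✓  (c3,s2,a2)→stocked(a2,s2) ✗  (c4,s3,a1)→stocked(a1,s3) ✗  (c4,s3,a2)→stocked(a2,s3) ✓  (c5,s1,a2)→stocked(a2,s1) ✓
Counterexamples (restrictor triples failing the scope): 3.

3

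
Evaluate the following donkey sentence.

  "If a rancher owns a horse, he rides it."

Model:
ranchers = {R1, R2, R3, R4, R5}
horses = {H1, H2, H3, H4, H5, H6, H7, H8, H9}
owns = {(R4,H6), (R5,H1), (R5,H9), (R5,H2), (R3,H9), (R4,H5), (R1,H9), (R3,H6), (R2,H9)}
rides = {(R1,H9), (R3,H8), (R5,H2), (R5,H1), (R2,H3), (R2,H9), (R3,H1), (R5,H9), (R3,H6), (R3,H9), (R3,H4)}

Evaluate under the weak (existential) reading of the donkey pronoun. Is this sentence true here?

"it" takes "a horse" as antecedent — a donkey pronoun bound across the clause boundary.
Weak reading: every rancher r with some owns-horse has at least one owns-horse h such that rides(r,h).
Per rancher: R1:✓  R2:✓  R3:✓  R4:✗  R5:✓
R4 has no witness among its owns-horses.

False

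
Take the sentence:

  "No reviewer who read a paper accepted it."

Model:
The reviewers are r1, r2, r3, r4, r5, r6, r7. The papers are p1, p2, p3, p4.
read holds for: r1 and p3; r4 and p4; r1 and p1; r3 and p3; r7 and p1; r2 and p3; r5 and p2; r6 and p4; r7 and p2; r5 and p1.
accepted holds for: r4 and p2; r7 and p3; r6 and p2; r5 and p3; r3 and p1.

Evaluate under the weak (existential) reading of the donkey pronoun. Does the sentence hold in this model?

True

"it" takes "a paper" as antecedent — a donkey pronoun bound across the clause boundary.
Truth condition: for no (r,p) with read(r,p) does accepted(r,p) hold.
Restrictor pairs — does the scope hold? (r1,p1):fails  (r1,p3):fails  (r2,p3):fails  (r3,p3):fails  (r4,p4):fails  (r5,p1):fails  (r5,p2):fails  (r6,p4):fails  (r7,p1):fails  (r7,p2):fails
Scope holds for no restrictor pair, so the sentence is true.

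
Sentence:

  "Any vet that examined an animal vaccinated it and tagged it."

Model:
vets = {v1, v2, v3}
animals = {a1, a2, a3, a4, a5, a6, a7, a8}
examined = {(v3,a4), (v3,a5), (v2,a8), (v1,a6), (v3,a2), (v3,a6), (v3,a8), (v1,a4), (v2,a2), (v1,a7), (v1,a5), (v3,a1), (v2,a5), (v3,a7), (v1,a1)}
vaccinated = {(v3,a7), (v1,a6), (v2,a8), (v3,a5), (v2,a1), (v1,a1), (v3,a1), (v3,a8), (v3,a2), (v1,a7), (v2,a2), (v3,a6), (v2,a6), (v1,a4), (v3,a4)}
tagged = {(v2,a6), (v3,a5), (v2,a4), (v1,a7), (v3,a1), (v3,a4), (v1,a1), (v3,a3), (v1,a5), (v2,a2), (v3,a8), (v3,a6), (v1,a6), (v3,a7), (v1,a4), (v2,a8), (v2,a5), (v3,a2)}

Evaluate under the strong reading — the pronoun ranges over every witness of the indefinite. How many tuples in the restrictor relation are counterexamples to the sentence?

2

"it" takes "an animal" as antecedent — a donkey pronoun bound across the clause boundary.
Strong reading: for every (v,a) with examined(v,a), vaccinated(v,a) ∧ tagged(v,a).
Restrictor pairs: (v1,a1) ✓  (v1,a4) ✓  (v1,a5) ✗  (v1,a6) ✓  (v1,a7) ✓  (v2,a2) ✓  (v2,a5) ✗  (v2,a8) ✓  (v3,a1) ✓  (v3,a2) ✓  (v3,a4) ✓  (v3,a5) ✓  (v3,a6) ✓  (v3,a7) ✓  (v3,a8) ✓
Counterexamples (restrictor pairs failing the scope): 2.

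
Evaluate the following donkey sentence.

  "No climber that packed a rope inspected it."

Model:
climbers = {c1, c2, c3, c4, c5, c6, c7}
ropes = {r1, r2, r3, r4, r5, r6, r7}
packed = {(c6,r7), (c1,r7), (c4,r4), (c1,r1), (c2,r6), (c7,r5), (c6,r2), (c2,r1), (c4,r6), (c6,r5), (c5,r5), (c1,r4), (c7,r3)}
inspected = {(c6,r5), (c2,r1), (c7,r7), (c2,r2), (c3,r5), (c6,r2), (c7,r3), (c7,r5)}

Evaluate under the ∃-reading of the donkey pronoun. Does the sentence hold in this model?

"it" takes "a rope" as antecedent — a donkey pronoun bound across the clause boundary.
Truth condition: for no (c,r) with packed(c,r) does inspected(c,r) hold.
Restrictor pairs — does the scope hold? (c1,r1):fails  (c1,r4):fails  (c1,r7):fails  (c2,r1):holds  (c2,r6):fails  (c4,r4):fails  (c4,r6):fails  (c5,r5):fails  (c6,r2):holds  (c6,r5):holds  (c6,r7):fails  (c7,r3):holds  (c7,r5):holds
Scope holds for 5 pair(s), so the sentence is false.

False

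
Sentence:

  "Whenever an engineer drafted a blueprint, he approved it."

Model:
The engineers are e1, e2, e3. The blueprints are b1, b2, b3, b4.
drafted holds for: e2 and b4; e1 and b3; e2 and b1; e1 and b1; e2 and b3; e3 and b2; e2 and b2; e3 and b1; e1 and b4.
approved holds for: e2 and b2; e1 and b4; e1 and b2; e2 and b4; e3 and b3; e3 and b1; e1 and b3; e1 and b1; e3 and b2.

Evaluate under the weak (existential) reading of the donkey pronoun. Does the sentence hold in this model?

"it" takes "a blueprint" as antecedent — a donkey pronoun bound across the clause boundary.
Weak reading: every engineer e with some drafted-blueprint has at least one drafted-blueprint b such that approved(e,b).
Per engineer: e1:✓  e2:✓  e3:✓
Every engineer in the restrictor has a witness.

True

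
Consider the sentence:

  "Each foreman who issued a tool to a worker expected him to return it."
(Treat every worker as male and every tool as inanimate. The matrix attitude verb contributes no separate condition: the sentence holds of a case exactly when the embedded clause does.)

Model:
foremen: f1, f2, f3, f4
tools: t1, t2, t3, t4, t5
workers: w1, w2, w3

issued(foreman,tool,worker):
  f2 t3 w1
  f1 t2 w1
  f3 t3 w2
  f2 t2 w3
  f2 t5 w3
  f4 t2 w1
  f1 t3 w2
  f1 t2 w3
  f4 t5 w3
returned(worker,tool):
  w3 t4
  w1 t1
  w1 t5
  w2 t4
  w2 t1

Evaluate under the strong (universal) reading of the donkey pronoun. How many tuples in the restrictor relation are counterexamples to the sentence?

9

"him" takes "a worker" as antecedent and "it" takes "a tool"; both are donkey pronouns co-varying with the restrictor.
Strong reading: for every (f,t,w) with issued(f,t,w), returned(w,t).
Restrictor triples: (f1,t2,w1)→returned(w1,t2) ✗  (f1,t2,w3)→returned(w3,t2) ✗  (f1,t3,w2)→returned(w2,t3) ✗  (f2,t2,w3)→returned(w3,t2) ✗  (f2,t3,w1)→returned(w1,t3) ✗  (f2,t5,w3)→returned(w3,t5) ✗  (f3,t3,w2)→returned(w2,t3) ✗  (f4,t2,w1)→returned(w1,t2) ✗  (f4,t5,w3)→returned(w3,t5) ✗
Counterexamples (restrictor triples failing the scope): 9.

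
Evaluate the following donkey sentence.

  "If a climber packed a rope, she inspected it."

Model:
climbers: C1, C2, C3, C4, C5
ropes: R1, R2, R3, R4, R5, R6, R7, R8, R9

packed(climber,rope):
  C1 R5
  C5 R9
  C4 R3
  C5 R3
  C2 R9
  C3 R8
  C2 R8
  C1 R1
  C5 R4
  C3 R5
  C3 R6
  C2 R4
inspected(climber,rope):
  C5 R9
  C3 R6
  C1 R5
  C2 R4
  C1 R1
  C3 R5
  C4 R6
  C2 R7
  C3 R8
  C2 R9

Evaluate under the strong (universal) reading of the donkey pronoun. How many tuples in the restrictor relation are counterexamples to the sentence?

4

"it" takes "a rope" as antecedent — a donkey pronoun bound across the clause boundary.
Strong reading: for every (c,r) with packed(c,r), inspected(c,r).
Restrictor pairs: (C1,R1) ✓  (C1,R5) ✓  (C2,R4) ✓  (C2,R8) ✗  (C2,R9) ✓  (C3,R5) ✓  (C3,R6) ✓  (C3,R8) ✓  (C4,R3) ✗  (C5,R3) ✗  (C5,R4) ✗  (C5,R9) ✓
Counterexamples (restrictor pairs failing the scope): 4.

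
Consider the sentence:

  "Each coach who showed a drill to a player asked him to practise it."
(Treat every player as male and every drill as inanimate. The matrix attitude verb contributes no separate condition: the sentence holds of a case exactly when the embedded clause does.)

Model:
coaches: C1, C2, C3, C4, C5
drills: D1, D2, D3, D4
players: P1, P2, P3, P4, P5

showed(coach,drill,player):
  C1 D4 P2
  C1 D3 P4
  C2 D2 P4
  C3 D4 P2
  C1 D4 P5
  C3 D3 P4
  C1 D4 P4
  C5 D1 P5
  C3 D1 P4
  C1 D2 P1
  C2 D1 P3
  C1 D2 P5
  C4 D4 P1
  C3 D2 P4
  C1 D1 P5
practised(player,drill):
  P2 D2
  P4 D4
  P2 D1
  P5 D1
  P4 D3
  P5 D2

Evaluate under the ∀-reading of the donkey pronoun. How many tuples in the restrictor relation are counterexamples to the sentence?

"him" takes "a player" as antecedent and "it" takes "a drill"; both are donkey pronouns co-varying with the restrictor.
Strong reading: for every (c,d,p) with showed(c,d,p), practised(p,d).
Restrictor triples: (C1,D1,P5)→practised(P5,D1) ✓  (C1,D2,P1)→practised(P1,D2) ✗  (C1,D2,P5)→practised(P5,D2) ✓  (C1,D3,P4)→practised(P4,D3) ✓  (C1,D4,P2)→practised(P2,D4) ✗  (C1,D4,P4)→practised(P4,D4) ✓  (C1,D4,P5)→practised(P5,D4) ✗  (C2,D1,P3)→practised(P3,D1) ✗  (C2,D2,P4)→practised(P4,D2) ✗  (C3,D1,P4)→practised(P4,D1) ✗  (C3,D2,P4)→practised(P4,D2) ✗  (C3,D3,P4)→practised(P4,D3) ✓  (C3,D4,P2)→practised(P2,D4) ✗  (C4,D4,P1)→practised(P1,D4) ✗  (C5,D1,P5)→practised(P5,D1) ✓
Counterexamples (restrictor triples failing the scope): 9.

9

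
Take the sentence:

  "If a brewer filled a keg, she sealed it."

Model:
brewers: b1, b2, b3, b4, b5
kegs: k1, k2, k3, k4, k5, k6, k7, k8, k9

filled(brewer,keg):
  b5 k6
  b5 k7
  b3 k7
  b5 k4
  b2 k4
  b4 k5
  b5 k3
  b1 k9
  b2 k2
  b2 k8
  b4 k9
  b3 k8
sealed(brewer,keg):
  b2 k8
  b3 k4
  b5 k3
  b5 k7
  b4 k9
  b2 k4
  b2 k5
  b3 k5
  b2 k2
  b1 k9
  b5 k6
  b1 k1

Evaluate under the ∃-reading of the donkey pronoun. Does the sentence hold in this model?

False

"it" takes "a keg" as antecedent — a donkey pronoun bound across the clause boundary.
Weak reading: every brewer b with some filled-keg has at least one filled-keg k such that sealed(b,k).
Per brewer: b1:✓  b2:✓  b3:✗  b4:✓  b5:✓
b3 has no witness among its filled-kegs.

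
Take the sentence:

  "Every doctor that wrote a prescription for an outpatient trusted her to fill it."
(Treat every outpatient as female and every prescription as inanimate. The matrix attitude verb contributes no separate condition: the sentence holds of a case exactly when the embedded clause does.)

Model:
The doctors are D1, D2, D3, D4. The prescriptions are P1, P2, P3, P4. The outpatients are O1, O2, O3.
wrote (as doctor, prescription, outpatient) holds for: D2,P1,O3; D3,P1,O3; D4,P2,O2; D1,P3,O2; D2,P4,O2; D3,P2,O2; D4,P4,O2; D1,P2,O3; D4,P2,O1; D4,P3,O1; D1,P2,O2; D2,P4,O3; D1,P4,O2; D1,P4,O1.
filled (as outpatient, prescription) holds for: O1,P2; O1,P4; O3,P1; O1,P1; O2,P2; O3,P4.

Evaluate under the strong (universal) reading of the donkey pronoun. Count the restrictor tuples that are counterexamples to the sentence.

"her" takes "an outpatient" as antecedent and "it" takes "a prescription"; both are donkey pronouns co-varying with the restrictor.
Strong reading: for every (d,p,o) with wrote(d,p,o), filled(o,p).
Restrictor triples: (D1,P2,O2)→filled(O2,P2) ✓  (D1,P2,O3)→filled(O3,P2) ✗  (D1,P3,O2)→filled(O2,P3) ✗  (D1,P4,O1)→filled(O1,P4) ✓  (D1,P4,O2)→filled(O2,P4) ✗  (D2,P1,O3)→filled(O3,P1) ✓  (D2,P4,O2)→filled(O2,P4) ✗  (D2,P4,O3)→filled(O3,P4) ✓  (D3,P1,O3)→filled(O3,P1) ✓  (D3,P2,O2)→filled(O2,P2) ✓  (D4,P2,O1)→filled(O1,P2) ✓  (D4,P2,O2)→filled(O2,P2) ✓  (D4,P3,O1)→filled(O1,P3) ✗  (D4,P4,O2)→filled(O2,P4) ✗
Counterexamples (restrictor triples failing the scope): 6.

6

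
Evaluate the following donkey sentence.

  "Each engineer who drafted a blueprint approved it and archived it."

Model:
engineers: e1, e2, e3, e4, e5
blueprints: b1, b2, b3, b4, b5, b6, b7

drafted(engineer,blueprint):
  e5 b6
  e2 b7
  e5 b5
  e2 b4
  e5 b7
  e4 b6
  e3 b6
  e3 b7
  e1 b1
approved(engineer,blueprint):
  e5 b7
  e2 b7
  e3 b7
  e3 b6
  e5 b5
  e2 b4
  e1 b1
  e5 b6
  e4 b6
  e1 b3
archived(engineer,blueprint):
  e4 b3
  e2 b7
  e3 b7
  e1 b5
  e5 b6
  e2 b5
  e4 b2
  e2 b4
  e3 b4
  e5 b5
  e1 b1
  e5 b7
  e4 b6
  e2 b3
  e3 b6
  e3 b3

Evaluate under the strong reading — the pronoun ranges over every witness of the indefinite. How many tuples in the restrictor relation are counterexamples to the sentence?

"it" takes "a blueprint" as antecedent — a donkey pronoun bound across the clause boundary.
Strong reading: for every (e,b) with drafted(e,b), approved(e,b) ∧ archived(e,b).
Restrictor pairs: (e1,b1) ✓  (e2,b4) ✓  (e2,b7) ✓  (e3,b6) ✓  (e3,b7) ✓  (e4,b6) ✓  (e5,b5) ✓  (e5,b6) ✓  (e5,b7) ✓
Counterexamples (restrictor pairs failing the scope): 0.

0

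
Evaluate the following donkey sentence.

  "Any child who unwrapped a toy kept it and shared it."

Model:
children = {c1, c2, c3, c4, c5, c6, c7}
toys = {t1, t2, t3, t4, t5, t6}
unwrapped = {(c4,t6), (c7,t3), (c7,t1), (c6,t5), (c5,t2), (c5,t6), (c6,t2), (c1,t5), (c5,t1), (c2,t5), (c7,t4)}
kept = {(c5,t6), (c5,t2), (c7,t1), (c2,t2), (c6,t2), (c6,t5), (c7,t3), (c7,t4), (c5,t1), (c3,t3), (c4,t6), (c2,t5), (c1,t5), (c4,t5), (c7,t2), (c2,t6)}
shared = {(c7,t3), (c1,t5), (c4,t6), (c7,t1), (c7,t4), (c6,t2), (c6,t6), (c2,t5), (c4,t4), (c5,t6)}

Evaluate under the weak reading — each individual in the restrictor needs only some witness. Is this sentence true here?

True

"it" takes "a toy" as antecedent — a donkey pronoun bound across the clause boundary.
Weak reading: every child c with some unwrapped-toy has at least one unwrapped-toy t such that kept(c,t) ∧ shared(c,t).
Per child: c1:✓  c2:✓  c4:✓  c5:✓  c6:✓  c7:✓
Every child in the restrictor has a witness.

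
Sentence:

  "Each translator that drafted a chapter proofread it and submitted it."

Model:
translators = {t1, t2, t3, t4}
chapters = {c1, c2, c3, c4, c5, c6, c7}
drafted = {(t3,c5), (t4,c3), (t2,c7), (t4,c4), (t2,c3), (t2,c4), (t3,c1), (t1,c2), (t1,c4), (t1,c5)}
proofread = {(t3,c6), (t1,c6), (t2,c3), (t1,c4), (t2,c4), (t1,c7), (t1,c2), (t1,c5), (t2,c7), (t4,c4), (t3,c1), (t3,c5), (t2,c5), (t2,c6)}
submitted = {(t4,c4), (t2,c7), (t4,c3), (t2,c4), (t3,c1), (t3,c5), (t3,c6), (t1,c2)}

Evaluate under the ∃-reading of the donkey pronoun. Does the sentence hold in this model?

"it" takes "a chapter" as antecedent — a donkey pronoun bound across the clause boundary.
Weak reading: every translator t with some drafted-chapter has at least one drafted-chapter c such that proofread(t,c) ∧ submitted(t,c).
Per translator: t1:✓  t2:✓  t3:✓  t4:✓
Every translator in the restrictor has a witness.

True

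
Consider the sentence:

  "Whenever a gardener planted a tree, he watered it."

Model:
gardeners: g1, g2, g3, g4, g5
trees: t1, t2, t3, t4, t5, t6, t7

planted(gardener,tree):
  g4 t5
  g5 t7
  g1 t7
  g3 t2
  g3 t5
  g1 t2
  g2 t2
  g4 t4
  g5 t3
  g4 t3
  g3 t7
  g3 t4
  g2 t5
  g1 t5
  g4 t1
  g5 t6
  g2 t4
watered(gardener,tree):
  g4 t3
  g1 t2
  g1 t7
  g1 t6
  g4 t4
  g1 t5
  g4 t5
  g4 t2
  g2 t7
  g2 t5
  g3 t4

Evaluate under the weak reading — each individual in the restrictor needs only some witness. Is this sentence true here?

False

"it" takes "a tree" as antecedent — a donkey pronoun bound across the clause boundary.
Weak reading: every gardener g with some planted-tree has at least one planted-tree t such that watered(g,t).
Per gardener: g1:✓  g2:✓  g3:✓  g4:✓  g5:✗
g5 has no witness among its planted-trees.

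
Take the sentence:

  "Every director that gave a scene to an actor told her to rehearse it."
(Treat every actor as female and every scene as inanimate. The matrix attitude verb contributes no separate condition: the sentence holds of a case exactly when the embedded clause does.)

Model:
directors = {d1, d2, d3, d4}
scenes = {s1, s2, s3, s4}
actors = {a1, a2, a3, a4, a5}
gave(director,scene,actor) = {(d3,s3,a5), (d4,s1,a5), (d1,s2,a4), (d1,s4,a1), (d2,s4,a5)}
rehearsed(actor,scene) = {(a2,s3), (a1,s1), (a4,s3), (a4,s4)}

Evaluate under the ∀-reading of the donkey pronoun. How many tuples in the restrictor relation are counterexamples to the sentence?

"her" takes "an actor" as antecedent and "it" takes "a scene"; both are donkey pronouns co-varying with the restrictor.
Strong reading: for every (d,s,a) with gave(d,s,a), rehearsed(a,s).
Restrictor triples: (d1,s2,a4)→rehearsed(a4,s2) ✗  (d1,s4,a1)→rehearsed(a1,s4) ✗  (d2,s4,a5)→rehearsed(a5,s4) ✗  (d3,s3,a5)→rehearsed(a5,s3) ✗  (d4,s1,a5)→rehearsed(a5,s1) ✗
Counterexamples (restrictor triples failing the scope): 5.

5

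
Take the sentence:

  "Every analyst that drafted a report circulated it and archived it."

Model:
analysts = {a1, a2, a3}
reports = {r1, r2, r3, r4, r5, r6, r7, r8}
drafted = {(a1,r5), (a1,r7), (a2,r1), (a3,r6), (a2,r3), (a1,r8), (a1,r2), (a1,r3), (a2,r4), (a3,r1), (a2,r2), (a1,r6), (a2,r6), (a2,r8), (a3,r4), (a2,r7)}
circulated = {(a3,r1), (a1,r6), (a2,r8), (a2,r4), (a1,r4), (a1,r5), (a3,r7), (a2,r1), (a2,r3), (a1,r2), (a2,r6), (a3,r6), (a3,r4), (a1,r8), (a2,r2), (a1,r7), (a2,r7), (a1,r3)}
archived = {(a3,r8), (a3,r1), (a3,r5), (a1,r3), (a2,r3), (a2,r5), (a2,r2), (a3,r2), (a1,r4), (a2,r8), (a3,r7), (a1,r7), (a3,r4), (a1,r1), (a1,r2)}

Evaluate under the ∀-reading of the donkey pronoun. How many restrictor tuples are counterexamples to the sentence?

"it" takes "a report" as antecedent — a donkey pronoun bound across the clause boundary.
Strong reading: for every (a,r) with drafted(a,r), circulated(a,r) ∧ archived(a,r).
Restrictor pairs: (a1,r2) ✓  (a1,r3) ✓  (a1,r5) ✗  (a1,r6) ✗  (a1,r7) ✓  (a1,r8) ✗  (a2,r1) ✗  (a2,r2) ✓  (a2,r3) ✓  (a2,r4) ✗  (a2,r6) ✗  (a2,r7) ✗  (a2,r8) ✓  (a3,r1) ✓  (a3,r4) ✓  (a3,r6) ✗
Counterexamples (restrictor pairs failing the scope): 8.

8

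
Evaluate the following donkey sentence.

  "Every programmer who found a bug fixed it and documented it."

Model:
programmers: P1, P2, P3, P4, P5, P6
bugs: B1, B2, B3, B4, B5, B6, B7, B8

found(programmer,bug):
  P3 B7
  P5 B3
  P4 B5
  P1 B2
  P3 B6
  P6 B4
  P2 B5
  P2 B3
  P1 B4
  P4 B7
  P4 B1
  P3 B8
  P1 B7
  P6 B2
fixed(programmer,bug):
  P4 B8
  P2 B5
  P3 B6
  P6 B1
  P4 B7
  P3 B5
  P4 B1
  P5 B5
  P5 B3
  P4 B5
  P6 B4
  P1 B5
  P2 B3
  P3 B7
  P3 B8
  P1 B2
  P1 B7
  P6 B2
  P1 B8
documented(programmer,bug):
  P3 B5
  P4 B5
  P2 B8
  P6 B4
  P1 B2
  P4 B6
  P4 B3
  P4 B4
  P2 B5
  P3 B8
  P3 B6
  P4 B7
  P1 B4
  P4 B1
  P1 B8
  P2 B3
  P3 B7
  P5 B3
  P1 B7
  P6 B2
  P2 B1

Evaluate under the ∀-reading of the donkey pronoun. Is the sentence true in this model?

"it" takes "a bug" as antecedent — a donkey pronoun bound across the clause boundary.
Strong reading: for every (p,b) with found(p,b), fixed(p,b) ∧ documented(p,b).
Restrictor pairs: (P1,B2) ✓  (P1,B4) ✗  (P1,B7) ✓  (P2,B3) ✓  (P2,B5) ✓  (P3,B6) ✓  (P3,B7) ✓  (P3,B8) ✓  (P4,B1) ✓  (P4,B5) ✓  (P4,B7) ✓  (P5,B3) ✓  (P6,B2) ✓  (P6,B4) ✓
Counterexample: (P1,B4) is in found but fails the scope.

False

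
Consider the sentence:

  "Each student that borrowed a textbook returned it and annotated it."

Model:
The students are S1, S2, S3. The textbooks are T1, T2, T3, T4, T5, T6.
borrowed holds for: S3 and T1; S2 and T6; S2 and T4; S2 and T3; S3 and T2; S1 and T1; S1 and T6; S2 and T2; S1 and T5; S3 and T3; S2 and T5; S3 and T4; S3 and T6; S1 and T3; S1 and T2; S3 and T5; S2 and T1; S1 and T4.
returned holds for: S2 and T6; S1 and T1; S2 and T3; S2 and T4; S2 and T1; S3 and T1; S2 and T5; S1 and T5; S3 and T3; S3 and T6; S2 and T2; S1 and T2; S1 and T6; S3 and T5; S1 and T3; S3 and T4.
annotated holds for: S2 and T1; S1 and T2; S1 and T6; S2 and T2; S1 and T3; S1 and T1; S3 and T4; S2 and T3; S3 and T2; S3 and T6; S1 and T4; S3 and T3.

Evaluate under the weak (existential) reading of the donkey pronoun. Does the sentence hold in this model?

"it" takes "a textbook" as antecedent — a donkey pronoun bound across the clause boundary.
Weak reading: every student s with some borrowed-textbook has at least one borrowed-textbook t such that returned(s,t) ∧ annotated(s,t).
Per student: S1:✓  S2:✓  S3:✓
Every student in the restrictor has a witness.

True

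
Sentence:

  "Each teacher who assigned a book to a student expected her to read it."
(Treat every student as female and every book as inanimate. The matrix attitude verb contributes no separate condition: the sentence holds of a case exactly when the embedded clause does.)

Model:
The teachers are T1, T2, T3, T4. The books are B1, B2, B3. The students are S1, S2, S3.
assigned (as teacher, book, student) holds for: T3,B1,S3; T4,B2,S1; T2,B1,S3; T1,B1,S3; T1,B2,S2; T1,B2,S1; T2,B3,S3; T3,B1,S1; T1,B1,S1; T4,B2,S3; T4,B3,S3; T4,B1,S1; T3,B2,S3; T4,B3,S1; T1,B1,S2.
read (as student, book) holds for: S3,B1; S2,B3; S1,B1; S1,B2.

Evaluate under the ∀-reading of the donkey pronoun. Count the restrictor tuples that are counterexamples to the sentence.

7

"her" takes "a student" as antecedent and "it" takes "a book"; both are donkey pronouns co-varying with the restrictor.
Strong reading: for every (t,b,s) with assigned(t,b,s), read(s,b).
Restrictor triples: (T1,B1,S1)→read(S1,B1) ✓  (T1,B1,S2)→read(S2,B1) ✗  (T1,B1,S3)→read(S3,B1) ✓  (T1,B2,S1)→read(S1,B2) ✓  (T1,B2,S2)→read(S2,B2) ✗  (T2,B1,S3)→read(S3,B1) ✓  (T2,B3,S3)→read(S3,B3) ✗  (T3,B1,S1)→read(S1,B1) ✓  (T3,B1,S3)→read(S3,B1) ✓  (T3,B2,S3)→read(S3,B2) ✗  (T4,B1,S1)→read(S1,B1) ✓  (T4,B2,S1)→read(S1,B2) ✓  (T4,B2,S3)→read(S3,B2) ✗  (T4,B3,S1)→read(S1,B3) ✗  (T4,B3,S3)→read(S3,B3) ✗
Counterexamples (restrictor triples failing the scope): 7.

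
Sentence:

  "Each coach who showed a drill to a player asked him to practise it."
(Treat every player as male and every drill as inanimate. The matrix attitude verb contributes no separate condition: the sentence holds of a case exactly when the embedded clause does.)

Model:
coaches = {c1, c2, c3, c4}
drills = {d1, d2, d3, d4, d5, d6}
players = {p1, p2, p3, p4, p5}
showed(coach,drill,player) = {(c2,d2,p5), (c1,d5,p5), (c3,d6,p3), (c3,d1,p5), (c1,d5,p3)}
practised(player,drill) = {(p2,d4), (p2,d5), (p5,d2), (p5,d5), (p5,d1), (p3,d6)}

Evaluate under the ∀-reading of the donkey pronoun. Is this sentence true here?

False

"him" takes "a player" as antecedent and "it" takes "a drill"; both are donkey pronouns co-varying with the restrictor.
Strong reading: for every (c,d,p) with showed(c,d,p), practised(p,d).
Restrictor triples: (c1,d5,p3)→practised(p3,d5) ✗  (c1,d5,p5)→practised(p5,d5) ✓  (c2,d2,p5)→practised(p5,d2) ✓  (c3,d1,p5)→practised(p5,d1) ✓  (c3,d6,p3)→practised(p3,d6) ✓
Counterexample: (c1,d5,p3) — practised(p3,d5) does not hold.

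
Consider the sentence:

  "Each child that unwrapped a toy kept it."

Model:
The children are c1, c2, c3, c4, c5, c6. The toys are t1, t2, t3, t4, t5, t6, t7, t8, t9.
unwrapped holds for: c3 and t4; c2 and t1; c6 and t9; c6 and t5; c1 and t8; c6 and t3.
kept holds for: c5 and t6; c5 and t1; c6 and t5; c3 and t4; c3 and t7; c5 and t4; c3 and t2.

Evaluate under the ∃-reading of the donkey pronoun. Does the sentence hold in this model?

"it" takes "a toy" as antecedent — a donkey pronoun bound across the clause boundary.
Weak reading: every child c with some unwrapped-toy has at least one unwrapped-toy t such that kept(c,t).
Per child: c1:✗  c2:✗  c3:✓  c6:✓
c1 has no witness among its unwrapped-toys.

False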